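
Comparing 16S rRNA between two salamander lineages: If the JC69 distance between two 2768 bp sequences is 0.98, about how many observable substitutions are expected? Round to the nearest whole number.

1514

Invert JC69: p = (3/4)(1 − e^(−4d/3)) = 0.75 × (1 − e^(-1.306667)) = 0.75 × (1 − 0.270721) = 0.546959.
Expected differing sites = pL ≈ 0.546959 × 2768 = 1513.982512 ≈ 1514.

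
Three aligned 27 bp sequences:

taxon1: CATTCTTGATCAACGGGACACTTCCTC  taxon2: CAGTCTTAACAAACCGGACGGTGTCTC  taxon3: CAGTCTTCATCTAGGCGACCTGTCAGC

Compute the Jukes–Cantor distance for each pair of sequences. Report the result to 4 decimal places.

d(taxon1,taxon2) = 0.4408, d(taxon1,taxon3) = 0.5107, d(taxon2,taxon3) = 0.8817

taxon1–taxon2: 9/27 sites differ → p ≈ 0.333333, d = −0.75 ln(1 − 0.444444) = 0.440839 ≈ 0.4408.
taxon1–taxon3: 10/27 sites differ → p ≈ 0.37037, d = −0.75 ln(1 − 0.493827) = 0.510658 ≈ 0.5107.
taxon2–taxon3: 14/27 sites differ → p ≈ 0.518519, d = −0.75 ln(1 − 0.691359) = 0.881682 ≈ 0.8817.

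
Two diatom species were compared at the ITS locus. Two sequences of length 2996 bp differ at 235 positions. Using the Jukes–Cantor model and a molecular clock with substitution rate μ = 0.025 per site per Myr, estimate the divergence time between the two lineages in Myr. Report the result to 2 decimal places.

1.66

p = 235/2996 ≈ 0.078438.
d = −(3/4) ln(1 − 4p/3) = −0.75 ln(1 − 0.104584) = −0.75 ln(0.895416)
  = −0.75 × (-0.110467) = 0.082850 substitutions/site.
Under a molecular clock d = 2μt, so t = d/(2μ) = 0.082850 / (2 × 0.025) = 1.66 Myr.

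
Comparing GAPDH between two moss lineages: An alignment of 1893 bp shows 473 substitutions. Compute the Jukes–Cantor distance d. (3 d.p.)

0.304

p = 473/1893 ≈ 0.249868.
d = −(3/4) ln(1 − 4p/3) = −0.75 ln(1 − 0.333157) = −0.75 ln(0.666843)
  = −0.75 × (-0.405201) = 0.303901 substitutions/site.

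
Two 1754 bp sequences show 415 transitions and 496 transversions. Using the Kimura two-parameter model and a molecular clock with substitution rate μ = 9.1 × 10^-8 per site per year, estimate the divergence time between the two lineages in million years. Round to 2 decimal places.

5.02

P = 415/1754 ≈ 0.236602 and Q = 496/1754 ≈ 0.282782.
Under the Kimura two-parameter model, d = −½ ln(1 − 2P − Q) − ¼ ln(1 − 2Q).
1 − 2P − Q = 0.244014, giving −½ ln(0.244014) = 0.705265.
1 − 2Q = 0.434436, giving −¼ ln(0.434436) = 0.208427.
d = 0.705265 + 0.208427 = 0.913692.
Under a molecular clock d = 2μt, so t = d/(2μ) = 0.913692 / (2 × 9.1 × 10^-8) = 5.02 million years.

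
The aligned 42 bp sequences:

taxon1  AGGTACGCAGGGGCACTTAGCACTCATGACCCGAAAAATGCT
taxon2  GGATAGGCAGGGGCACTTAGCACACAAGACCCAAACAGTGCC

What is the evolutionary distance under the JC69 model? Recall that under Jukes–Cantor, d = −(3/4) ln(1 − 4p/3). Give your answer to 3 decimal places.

The sequences differ at 9 of 42 sites (1, 3, 6, 24, 27, 33, 36, 38, 42), so p = 9/42 ≈ 0.214286.
d = −(3/4) ln(1 − 4p/3) = −0.75 ln(1 − 0.285715) = −0.75 ln(0.714285)
  = −0.75 × (-0.336473) = 0.252355 substitutions/site.

0.252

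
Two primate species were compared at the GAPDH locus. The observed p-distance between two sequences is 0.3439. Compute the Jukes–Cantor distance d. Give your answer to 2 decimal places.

0.46

d = −(3/4) ln(1 − 4p/3) = −0.75 ln(1 − 0.458533) = −0.75 ln(0.541467)
  = −0.75 × (-0.613473) = 0.460105 substitutions/site.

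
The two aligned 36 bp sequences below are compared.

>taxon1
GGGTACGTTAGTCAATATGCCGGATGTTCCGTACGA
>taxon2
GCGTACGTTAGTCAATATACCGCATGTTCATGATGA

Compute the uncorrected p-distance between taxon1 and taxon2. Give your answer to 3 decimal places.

0.194

The sequences differ at 7 of 36 positions (sites 2, 19, 23, 30, 31, 32, 34).
p = 7/36 = 0.194444… ≈ 0.194 (to 3 d.p.).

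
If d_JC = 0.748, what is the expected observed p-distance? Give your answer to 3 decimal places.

0.473

p = (3/4)(1 − e^(−4d/3)) = 0.75 × (1 − e^(-0.997333)) = 0.75 × (1 − 0.368862) = 0.473354.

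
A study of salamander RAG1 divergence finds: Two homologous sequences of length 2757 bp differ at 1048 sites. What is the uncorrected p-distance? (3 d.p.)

p = 1048/2757 = 0.380123… ≈ 0.380 (to 3 d.p.).

0.380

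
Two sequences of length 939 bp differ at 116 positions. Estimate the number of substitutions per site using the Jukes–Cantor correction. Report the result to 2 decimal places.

0.13

p = 116/939 ≈ 0.123536.
d = −(3/4) ln(1 − 4p/3) = −0.75 ln(1 − 0.164715) = −0.75 ln(0.835285)
  = −0.75 × (-0.179982) = 0.134987 substitutions/site.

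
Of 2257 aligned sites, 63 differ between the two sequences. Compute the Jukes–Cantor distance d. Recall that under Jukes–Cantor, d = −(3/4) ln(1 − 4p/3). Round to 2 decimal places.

p = 63/2257 ≈ 0.027913.
d = −(3/4) ln(1 − 4p/3) = −0.75 ln(1 − 0.037217) = −0.75 ln(0.962783)
  = −0.75 × (-0.037927) = 0.028445 substitutions/site.

0.03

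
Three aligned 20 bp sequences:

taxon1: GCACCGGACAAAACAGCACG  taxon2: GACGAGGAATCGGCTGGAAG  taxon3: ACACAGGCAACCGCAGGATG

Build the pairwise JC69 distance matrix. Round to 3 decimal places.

d(taxon1,taxon2) = 1.207, d(taxon1,taxon3) = 0.687, d(taxon2,taxon3) = 0.687

taxon1–taxon2: 12/20 sites differ → p = 0.6, d = −0.75 ln(1 − 0.8) = 1.207078 ≈ 1.207.
taxon1–taxon3: 9/20 sites differ → p = 0.45, d = −0.75 ln(1 − 0.6) = 0.687218 ≈ 0.687.
taxon2–taxon3: 9/20 sites differ → p = 0.45, d = −0.75 ln(1 − 0.6) = 0.687218 ≈ 0.687.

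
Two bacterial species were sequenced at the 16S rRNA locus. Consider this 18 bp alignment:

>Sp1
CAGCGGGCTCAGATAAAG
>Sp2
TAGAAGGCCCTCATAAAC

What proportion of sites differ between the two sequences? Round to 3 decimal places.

0.389

The sequences differ at 7 of 18 positions (sites 1, 4, 5, 9, 11, 12, 18).
p = 7/18 = 0.388888… ≈ 0.389 (to 3 d.p.).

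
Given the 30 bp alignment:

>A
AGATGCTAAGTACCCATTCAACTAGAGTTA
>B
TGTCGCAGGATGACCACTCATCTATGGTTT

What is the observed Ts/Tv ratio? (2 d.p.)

1.00

Transitions are A↔G and C↔T; transversions are all other mismatches.
Transitions: 7. Transversions: 7.
R = 7/7 = 1.00.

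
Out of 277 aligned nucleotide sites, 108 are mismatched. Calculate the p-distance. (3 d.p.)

p = 108/277 = 0.389891… ≈ 0.390 (to 3 d.p.).

0.390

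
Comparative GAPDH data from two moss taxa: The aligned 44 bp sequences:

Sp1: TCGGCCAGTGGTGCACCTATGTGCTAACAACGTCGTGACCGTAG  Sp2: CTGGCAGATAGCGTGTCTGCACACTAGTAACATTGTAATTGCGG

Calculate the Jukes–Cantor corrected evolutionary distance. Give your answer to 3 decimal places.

0.974

The sequences differ at 24 of 44 sites, so p = 24/44 ≈ 0.545455.
d = −(3/4) ln(1 − 4p/3) = −0.75 ln(1 − 0.727273) = −0.75 ln(0.272727)
  = −0.75 × (-1.299284) = 0.974463 substitutions/site.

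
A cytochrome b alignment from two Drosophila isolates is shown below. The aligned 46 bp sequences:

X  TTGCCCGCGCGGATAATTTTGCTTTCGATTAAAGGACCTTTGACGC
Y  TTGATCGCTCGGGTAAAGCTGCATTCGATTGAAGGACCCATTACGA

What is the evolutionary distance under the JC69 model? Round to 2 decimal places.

0.35

The sequences differ at 13 of 46 sites, so p = 13/46 ≈ 0.282609.
d = −(3/4) ln(1 − 4p/3) = −0.75 ln(1 − 0.376812) = −0.75 ln(0.623188)
  = −0.75 × (-0.472907) = 0.354680 substitutions/site.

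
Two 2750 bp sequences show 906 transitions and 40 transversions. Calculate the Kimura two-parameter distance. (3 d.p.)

P = 906/2750 ≈ 0.329455 and Q = 40/2750 ≈ 0.014545.
Under the Kimura two-parameter model, d = −½ ln(1 − 2P − Q) − ¼ ln(1 − 2Q).
1 − 2P − Q = 0.326545, giving −½ ln(0.326545) = 0.559594.
1 − 2Q = 0.97091, giving −¼ ln(0.97091) = 0.007380.
d = 0.559594 + 0.007380 = 0.566974.

0.567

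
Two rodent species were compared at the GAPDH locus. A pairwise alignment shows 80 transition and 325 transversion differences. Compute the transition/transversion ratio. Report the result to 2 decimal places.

0.25

R = 80/325 = 0.246153… ≈ 0.25 (to 2 d.p.).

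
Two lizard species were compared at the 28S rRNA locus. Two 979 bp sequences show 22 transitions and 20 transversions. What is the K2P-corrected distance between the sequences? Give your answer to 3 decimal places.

0.044

P = 22/979 ≈ 0.022472 and Q = 20/979 ≈ 0.020429.
Under the Kimura two-parameter model, d = −½ ln(1 − 2P − Q) − ¼ ln(1 − 2Q).
1 − 2P − Q = 0.934627, giving −½ ln(0.934627) = 0.033804.
1 − 2Q = 0.959142, giving −¼ ln(0.959142) = 0.010429.
d = 0.033804 + 0.010429 = 0.044233.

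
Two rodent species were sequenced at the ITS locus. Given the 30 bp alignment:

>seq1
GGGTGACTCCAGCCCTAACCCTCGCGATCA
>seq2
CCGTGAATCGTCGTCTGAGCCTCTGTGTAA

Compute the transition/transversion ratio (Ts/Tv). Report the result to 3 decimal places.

Transitions are A↔G and C↔T; transversions are all other mismatches.
Transitions: 3. Transversions: 12.
R = 3/12 = 0.250.

0.250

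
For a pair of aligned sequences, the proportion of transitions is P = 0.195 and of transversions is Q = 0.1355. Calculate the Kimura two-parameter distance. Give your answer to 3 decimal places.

Under the Kimura two-parameter model, d = −½ ln(1 − 2P − Q) − ¼ ln(1 − 2Q).
1 − 2P − Q = 0.4745, giving −½ ln(0.4745) = 0.372747.
1 − 2Q = 0.729, giving −¼ ln(0.729) = 0.079020.
d = 0.372747 + 0.079020 = 0.451767.

0.452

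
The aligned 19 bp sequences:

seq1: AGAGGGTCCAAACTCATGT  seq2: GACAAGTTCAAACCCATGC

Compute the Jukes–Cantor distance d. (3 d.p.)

The sequences differ at 8 of 19 sites (1, 2, 3, 4, 5, 8, 14, 19), so p = 8/19 ≈ 0.421053.
d = −(3/4) ln(1 − 4p/3) = −0.75 ln(1 − 0.561404) = −0.75 ln(0.438596)
  = −0.75 × (-0.824177) = 0.618133 substitutions/site.

0.618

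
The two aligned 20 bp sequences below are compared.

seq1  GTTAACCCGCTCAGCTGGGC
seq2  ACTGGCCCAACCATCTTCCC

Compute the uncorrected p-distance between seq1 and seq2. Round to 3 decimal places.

The sequences differ at 11 of 20 positions.
p = 11/20 = 0.550.

0.550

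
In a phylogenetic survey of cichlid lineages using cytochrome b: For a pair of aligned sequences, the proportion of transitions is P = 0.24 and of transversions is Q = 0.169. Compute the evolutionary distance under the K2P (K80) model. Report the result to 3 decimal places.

Under the Kimura two-parameter model, d = −½ ln(1 − 2P − Q) − ¼ ln(1 − 2Q).
1 − 2P − Q = 0.351, giving −½ ln(0.351) = 0.523485.
1 − 2Q = 0.662, giving −¼ ln(0.662) = 0.103122.
d = 0.523485 + 0.103122 = 0.626607.

0.627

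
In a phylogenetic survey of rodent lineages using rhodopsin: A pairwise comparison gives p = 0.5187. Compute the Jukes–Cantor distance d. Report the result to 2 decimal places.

d = −(3/4) ln(1 − 4p/3) = −0.75 ln(1 − 0.6916) = −0.75 ln(0.3084)
  = −0.75 × (-1.176358) = 0.882269 substitutions/site.

0.88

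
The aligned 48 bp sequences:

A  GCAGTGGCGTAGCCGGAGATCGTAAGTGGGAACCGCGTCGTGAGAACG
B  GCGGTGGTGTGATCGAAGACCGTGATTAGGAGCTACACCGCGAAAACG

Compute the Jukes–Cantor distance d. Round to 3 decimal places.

0.479

The sequences differ at 17 of 48 sites, so p = 17/48 ≈ 0.354167.
d = −(3/4) ln(1 − 4p/3) = −0.75 ln(1 − 0.472223) = −0.75 ln(0.527777)
  = −0.75 × (-0.639081) = 0.479311 substitutions/site.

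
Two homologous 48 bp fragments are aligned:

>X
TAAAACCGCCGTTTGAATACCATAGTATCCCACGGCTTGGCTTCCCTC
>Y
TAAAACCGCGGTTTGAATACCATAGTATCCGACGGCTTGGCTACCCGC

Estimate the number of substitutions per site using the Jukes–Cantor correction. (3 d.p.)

The sequences differ at 4 of 48 sites (10, 31, 43, 47), so p = 4/48 ≈ 0.083333.
d = −(3/4) ln(1 − 4p/3) = −0.75 ln(1 − 0.111111) = −0.75 ln(0.888889)
  = −0.75 × (-0.117783) = 0.088337 substitutions/site.

0.088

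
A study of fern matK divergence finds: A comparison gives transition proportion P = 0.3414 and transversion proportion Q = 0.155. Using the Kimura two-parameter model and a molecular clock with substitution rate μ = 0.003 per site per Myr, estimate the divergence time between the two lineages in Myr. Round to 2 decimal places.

167.04

Under the Kimura two-parameter model, d = −½ ln(1 − 2P − Q) − ¼ ln(1 − 2Q).
1 − 2P − Q = 0.1622, giving −½ ln(0.1622) = 0.909463.
1 − 2Q = 0.69, giving −¼ ln(0.69) = 0.092766.
d = 0.909463 + 0.092766 = 1.002229.
Under a molecular clock d = 2μt, so t = d/(2μ) = 1.002229 / (2 × 0.003) = 167.04 Myr.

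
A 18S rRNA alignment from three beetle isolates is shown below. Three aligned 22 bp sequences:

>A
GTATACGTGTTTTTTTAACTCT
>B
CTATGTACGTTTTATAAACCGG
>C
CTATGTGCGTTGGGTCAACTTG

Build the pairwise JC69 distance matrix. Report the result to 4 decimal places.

A–B: 10/22 sites differ → p ≈ 0.454545, d = −0.75 ln(1 − 0.60606) = 0.698667 ≈ 0.6987.
A–C: 10/22 sites differ → p ≈ 0.454545, d = −0.75 ln(1 − 0.60606) = 0.698667 ≈ 0.6987.
B–C: 7/22 sites differ → p ≈ 0.318182, d = −0.75 ln(1 − 0.424243) = 0.414052 ≈ 0.4141.

d(A,B) = 0.6987, d(A,C) = 0.6987, d(B,C) = 0.4141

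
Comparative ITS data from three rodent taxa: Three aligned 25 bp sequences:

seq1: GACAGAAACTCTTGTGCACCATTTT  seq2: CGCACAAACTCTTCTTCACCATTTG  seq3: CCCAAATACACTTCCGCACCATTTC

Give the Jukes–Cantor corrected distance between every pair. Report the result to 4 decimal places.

seq1–seq2: 6/25 sites differ → p = 0.24, d = −0.75 ln(1 − 0.32) = 0.289247 ≈ 0.2892.
seq1–seq3: 8/25 sites differ → p = 0.32, d = −0.75 ln(1 − 0.426667) = 0.417216 ≈ 0.4172.
seq2–seq3: 7/25 sites differ → p = 0.28, d = −0.75 ln(1 − 0.373333) = 0.350505 ≈ 0.3505.

d(seq1,seq2) = 0.2892, d(seq1,seq3) = 0.4172, d(seq2,seq3) = 0.3505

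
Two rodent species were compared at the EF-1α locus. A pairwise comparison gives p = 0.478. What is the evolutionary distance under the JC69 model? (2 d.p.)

0.76

d = −(3/4) ln(1 − 4p/3) = −0.75 ln(1 − 0.637333) = −0.75 ln(0.362667)
  = −0.75 × (-1.014270) = 0.760703 substitutions/site.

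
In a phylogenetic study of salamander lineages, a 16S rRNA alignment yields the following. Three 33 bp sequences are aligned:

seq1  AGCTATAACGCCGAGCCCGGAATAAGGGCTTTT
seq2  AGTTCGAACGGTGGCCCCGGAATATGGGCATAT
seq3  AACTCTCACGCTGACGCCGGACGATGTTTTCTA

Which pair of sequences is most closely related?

seq1–seq2: 10/33 differ, p = 0.303, d = 0.388.
seq1–seq3: 14/33 differ, p = 0.424, d = 0.625.
seq2–seq3: 16/33 differ, p = 0.485, d = 0.780.
The smallest distance is between seq1 and seq2.

seq1 and seq2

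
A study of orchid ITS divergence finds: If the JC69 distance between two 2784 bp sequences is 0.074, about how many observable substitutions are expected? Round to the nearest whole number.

Invert JC69: p = (3/4)(1 − e^(−4d/3)) = 0.75 × (1 − e^(-0.098667)) = 0.75 × (1 − 0.906044) = 0.070467.
Expected differing sites = pL ≈ 0.070467 × 2784 = 196.180128 ≈ 196.

196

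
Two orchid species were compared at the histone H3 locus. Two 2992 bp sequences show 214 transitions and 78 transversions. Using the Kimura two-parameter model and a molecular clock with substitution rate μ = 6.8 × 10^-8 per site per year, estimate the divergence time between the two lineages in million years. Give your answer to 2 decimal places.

0.78

P = 214/2992 ≈ 0.071524 and Q = 78/2992 ≈ 0.02607.
Under the Kimura two-parameter model, d = −½ ln(1 − 2P − Q) − ¼ ln(1 − 2Q).
1 − 2P − Q = 0.830882, giving −½ ln(0.830882) = 0.092634.
1 − 2Q = 0.94786, giving −¼ ln(0.94786) = 0.013387.
d = 0.092634 + 0.013387 = 0.106021.
Under a molecular clock d = 2μt, so t = d/(2μ) = 0.106021 / (2 × 6.8 × 10^-8) = 0.78 million years.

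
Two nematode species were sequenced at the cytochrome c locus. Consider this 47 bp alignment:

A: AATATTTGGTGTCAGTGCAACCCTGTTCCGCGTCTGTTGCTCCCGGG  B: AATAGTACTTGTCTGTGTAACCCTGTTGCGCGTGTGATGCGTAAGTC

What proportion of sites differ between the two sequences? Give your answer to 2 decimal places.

The sequences differ at 15 of 47 positions.
p = 15/47 = 0.319148… ≈ 0.32 (to 2 d.p.).

0.32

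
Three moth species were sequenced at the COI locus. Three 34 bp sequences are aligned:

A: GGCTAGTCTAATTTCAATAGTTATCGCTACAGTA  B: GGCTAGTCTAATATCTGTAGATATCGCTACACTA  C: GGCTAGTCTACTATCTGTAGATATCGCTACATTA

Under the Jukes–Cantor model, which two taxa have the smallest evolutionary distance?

B and C

A–B: 5/34 differ, p = 0.147, d = 0.164.
A–C: 6/34 differ, p = 0.176, d = 0.201.
B–C: 2/34 differ, p = 0.059, d = 0.061.
The smallest distance is between B and C.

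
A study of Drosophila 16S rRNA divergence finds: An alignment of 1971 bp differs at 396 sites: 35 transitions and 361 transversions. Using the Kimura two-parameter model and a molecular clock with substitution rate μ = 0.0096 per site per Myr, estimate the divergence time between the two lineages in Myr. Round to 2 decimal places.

12.37

P = 35/1971 ≈ 0.017757 and Q = 361/1971 ≈ 0.183156.
Under the Kimura two-parameter model, d = −½ ln(1 − 2P − Q) − ¼ ln(1 − 2Q).
1 − 2P − Q = 0.78133, giving −½ ln(0.78133) = 0.123379.
1 − 2Q = 0.633688, giving −¼ ln(0.633688) = 0.114050.
d = 0.123379 + 0.114050 = 0.237429.
Under a molecular clock d = 2μt, so t = d/(2μ) = 0.237429 / (2 × 0.0096) = 12.37 Myr.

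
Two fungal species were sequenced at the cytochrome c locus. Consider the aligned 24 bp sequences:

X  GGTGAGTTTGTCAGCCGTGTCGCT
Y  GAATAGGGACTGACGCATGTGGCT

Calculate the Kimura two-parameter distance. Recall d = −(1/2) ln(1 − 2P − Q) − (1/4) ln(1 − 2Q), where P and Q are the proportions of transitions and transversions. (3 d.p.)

Of 24 sites, 2 differences are transitions and 10 are transversions, so P = 2/24 ≈ 0.083333 and Q = 10/24 ≈ 0.416667.
Under the Kimura two-parameter model, d = −½ ln(1 − 2P − Q) − ¼ ln(1 − 2Q).
1 − 2P − Q = 0.416667, giving −½ ln(0.416667) = 0.437734.
1 − 2Q = 0.166666, giving −¼ ln(0.166666) = 0.447941.
d = 0.437734 + 0.447941 = 0.885675.

0.886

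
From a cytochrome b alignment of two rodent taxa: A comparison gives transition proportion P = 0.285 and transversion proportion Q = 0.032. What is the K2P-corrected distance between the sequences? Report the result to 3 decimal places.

0.477

Under the Kimura two-parameter model, d = −½ ln(1 − 2P − Q) − ¼ ln(1 − 2Q).
1 − 2P − Q = 0.398, giving −½ ln(0.398) = 0.460652.
1 − 2Q = 0.936, giving −¼ ln(0.936) = 0.016535.
d = 0.460652 + 0.016535 = 0.477187.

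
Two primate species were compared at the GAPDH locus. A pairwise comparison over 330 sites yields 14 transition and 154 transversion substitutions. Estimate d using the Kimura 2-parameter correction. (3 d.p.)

P = 14/330 ≈ 0.042424 and Q = 154/330 ≈ 0.466667.
Under the Kimura two-parameter model, d = −½ ln(1 − 2P − Q) − ¼ ln(1 − 2Q).
1 − 2P − Q = 0.448485, giving −½ ln(0.448485) = 0.400940.
1 − 2Q = 0.066666, giving −¼ ln(0.066666) = 0.677015.
d = 0.400940 + 0.677015 = 1.077955.

1.078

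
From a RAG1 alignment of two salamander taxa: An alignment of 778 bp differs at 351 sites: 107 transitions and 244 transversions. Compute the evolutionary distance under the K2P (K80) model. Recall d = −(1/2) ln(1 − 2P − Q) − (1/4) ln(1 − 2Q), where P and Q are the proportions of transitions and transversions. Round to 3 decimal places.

0.691

P = 107/778 ≈ 0.137532 and Q = 244/778 ≈ 0.313625.
Under the Kimura two-parameter model, d = −½ ln(1 − 2P − Q) − ¼ ln(1 − 2Q).
1 − 2P − Q = 0.411311, giving −½ ln(0.411311) = 0.444203.
1 − 2Q = 0.37275, giving −¼ ln(0.37275) = 0.246712.
d = 0.444203 + 0.246712 = 0.690915.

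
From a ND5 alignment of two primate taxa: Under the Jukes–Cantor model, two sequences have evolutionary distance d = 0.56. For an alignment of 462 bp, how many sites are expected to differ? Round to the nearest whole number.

182

Invert JC69: p = (3/4)(1 − e^(−4d/3)) = 0.75 × (1 − e^(-0.746667)) = 0.75 × (1 − 0.473944) = 0.394542.
Expected differing sites = pL ≈ 0.394542 × 462 = 182.278404 ≈ 182.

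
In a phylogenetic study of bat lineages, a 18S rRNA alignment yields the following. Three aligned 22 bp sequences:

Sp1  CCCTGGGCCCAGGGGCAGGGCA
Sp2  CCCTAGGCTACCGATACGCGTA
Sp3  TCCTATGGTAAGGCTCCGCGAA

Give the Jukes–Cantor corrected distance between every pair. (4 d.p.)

d(Sp1,Sp2) = 0.8240, d(Sp1,Sp3) = 0.8240, d(Sp2,Sp3) = 0.4975

Sp1–Sp2: 11/22 sites differ → p = 0.5, d = −0.75 ln(1 − 0.666667) = 0.823960 ≈ 0.8240.
Sp1–Sp3: 11/22 sites differ → p = 0.5, d = −0.75 ln(1 − 0.666667) = 0.823960 ≈ 0.8240.
Sp2–Sp3: 8/22 sites differ → p ≈ 0.363636, d = −0.75 ln(1 − 0.484848) = 0.497470 ≈ 0.4975.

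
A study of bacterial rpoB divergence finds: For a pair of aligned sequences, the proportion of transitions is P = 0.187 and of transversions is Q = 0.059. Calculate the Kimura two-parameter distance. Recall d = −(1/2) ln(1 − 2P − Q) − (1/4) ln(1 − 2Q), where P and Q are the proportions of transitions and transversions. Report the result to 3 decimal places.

0.315

Under the Kimura two-parameter model, d = −½ ln(1 − 2P − Q) − ¼ ln(1 − 2Q).
1 − 2P − Q = 0.567, giving −½ ln(0.567) = 0.283698.
1 − 2Q = 0.882, giving −¼ ln(0.882) = 0.031391.
d = 0.283698 + 0.031391 = 0.315089.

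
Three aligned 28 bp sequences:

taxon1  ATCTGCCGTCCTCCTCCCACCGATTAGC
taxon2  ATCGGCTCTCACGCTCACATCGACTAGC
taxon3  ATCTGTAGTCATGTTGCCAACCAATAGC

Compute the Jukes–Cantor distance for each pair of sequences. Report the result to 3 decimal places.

taxon1–taxon2: 9/28 sites differ → p ≈ 0.321429, d = −0.75 ln(1 − 0.428572) = 0.419713 ≈ 0.420.
taxon1–taxon3: 9/28 sites differ → p ≈ 0.321429, d = −0.75 ln(1 − 0.428572) = 0.419713 ≈ 0.420.
taxon2–taxon3: 11/28 sites differ → p ≈ 0.392857, d = −0.75 ln(1 − 0.523809) = 0.556452 ≈ 0.556.

d(taxon1,taxon2) = 0.420, d(taxon1,taxon3) = 0.420, d(taxon2,taxon3) = 0.556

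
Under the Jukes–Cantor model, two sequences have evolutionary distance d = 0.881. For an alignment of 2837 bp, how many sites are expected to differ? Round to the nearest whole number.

1470

Invert JC69: p = (3/4)(1 − e^(−4d/3)) = 0.75 × (1 − e^(-1.174667)) = 0.75 × (1 − 0.308922) = 0.518309.
Expected differing sites = pL ≈ 0.518309 × 2837 = 1470.442633 ≈ 1470.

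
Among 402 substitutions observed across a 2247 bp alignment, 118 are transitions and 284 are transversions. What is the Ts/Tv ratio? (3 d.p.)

0.415

R = 118/284 = 0.415492… ≈ 0.415 (to 3 d.p.).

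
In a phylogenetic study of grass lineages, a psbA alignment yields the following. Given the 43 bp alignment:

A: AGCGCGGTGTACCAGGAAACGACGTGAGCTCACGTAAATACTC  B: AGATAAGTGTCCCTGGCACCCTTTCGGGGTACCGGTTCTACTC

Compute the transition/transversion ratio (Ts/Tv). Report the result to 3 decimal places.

0.235

Transitions are A↔G and C↔T; transversions are all other mismatches.
Transitions: 4. Transversions: 17.
R = 4/17 = 0.235294… ≈ 0.235 (to 3 d.p.).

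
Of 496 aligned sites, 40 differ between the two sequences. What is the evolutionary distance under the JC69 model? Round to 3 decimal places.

0.085

p = 40/496 ≈ 0.080645.
d = −(3/4) ln(1 − 4p/3) = −0.75 ln(1 − 0.107527) = −0.75 ln(0.892473)
  = −0.75 × (-0.113759) = 0.085319 substitutions/site.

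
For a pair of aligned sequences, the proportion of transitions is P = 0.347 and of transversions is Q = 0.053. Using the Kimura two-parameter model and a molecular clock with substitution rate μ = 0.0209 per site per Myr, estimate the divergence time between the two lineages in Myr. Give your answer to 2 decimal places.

17.11

Under the Kimura two-parameter model, d = −½ ln(1 − 2P − Q) − ¼ ln(1 − 2Q).
1 − 2P − Q = 0.253, giving −½ ln(0.253) = 0.687183.
1 − 2Q = 0.894, giving −¼ ln(0.894) = 0.028012.
d = 0.687183 + 0.028012 = 0.715195.
Under a molecular clock d = 2μt, so t = d/(2μ) = 0.715195 / (2 × 0.0209) = 17.11 Myr.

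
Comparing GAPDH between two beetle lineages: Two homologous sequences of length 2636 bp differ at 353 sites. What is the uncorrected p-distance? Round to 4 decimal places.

p = 353/2636 = 0.133915… ≈ 0.1339 (to 4 d.p.).

0.1339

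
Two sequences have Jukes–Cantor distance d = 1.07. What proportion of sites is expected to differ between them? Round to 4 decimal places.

p = (3/4)(1 − e^(−4d/3)) = 0.75 × (1 − e^(-1.426667)) = 0.75 × (1 − 0.240108) = 0.569919.

0.5699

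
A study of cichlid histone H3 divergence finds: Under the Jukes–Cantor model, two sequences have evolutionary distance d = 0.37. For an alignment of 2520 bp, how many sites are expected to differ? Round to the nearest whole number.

736

Invert JC69: p = (3/4)(1 − e^(−4d/3)) = 0.75 × (1 − e^(-0.493333)) = 0.75 × (1 − 0.610588) = 0.292059.
Expected differing sites = pL ≈ 0.292059 × 2520 = 735.98868 ≈ 736.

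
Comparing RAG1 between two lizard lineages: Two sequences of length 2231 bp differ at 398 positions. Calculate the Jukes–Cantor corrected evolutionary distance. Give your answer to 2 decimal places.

0.20

p = 398/2231 ≈ 0.178395.
d = −(3/4) ln(1 − 4p/3) = −0.75 ln(1 − 0.23786) = −0.75 ln(0.76214)
  = −0.75 × (-0.271625) = 0.203719 substitutions/site.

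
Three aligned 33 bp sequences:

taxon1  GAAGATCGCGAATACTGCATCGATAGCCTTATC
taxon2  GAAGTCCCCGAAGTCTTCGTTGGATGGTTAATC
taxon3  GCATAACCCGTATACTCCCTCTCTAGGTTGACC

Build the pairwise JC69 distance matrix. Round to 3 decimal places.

taxon1–taxon2: 14/33 sites differ → p ≈ 0.424242, d = −0.75 ln(1 − 0.565656) = 0.625439 ≈ 0.625.
taxon1–taxon3: 13/33 sites differ → p ≈ 0.393939, d = −0.75 ln(1 − 0.525252) = 0.558728 ≈ 0.559.
taxon2–taxon3: 16/33 sites differ → p ≈ 0.484848, d = −0.75 ln(1 − 0.646464) = 0.779827 ≈ 0.780.

d(taxon1,taxon2) = 0.625, d(taxon1,taxon3) = 0.559, d(taxon2,taxon3) = 0.780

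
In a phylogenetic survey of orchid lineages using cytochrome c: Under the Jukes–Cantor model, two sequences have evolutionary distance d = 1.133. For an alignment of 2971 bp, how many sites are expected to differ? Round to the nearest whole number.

Invert JC69: p = (3/4)(1 − e^(−4d/3)) = 0.75 × (1 − e^(-1.510667)) = 0.75 × (1 − 0.220763) = 0.584428.
Expected differing sites = pL ≈ 0.584428 × 2971 = 1736.335588 ≈ 1736.

1736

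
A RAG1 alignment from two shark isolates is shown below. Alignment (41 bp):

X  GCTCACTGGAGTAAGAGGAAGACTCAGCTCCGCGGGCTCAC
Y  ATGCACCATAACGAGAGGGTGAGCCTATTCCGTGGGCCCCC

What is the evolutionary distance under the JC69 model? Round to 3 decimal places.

0.722

The sequences differ at 19 of 41 sites, so p = 19/41 ≈ 0.463415.
d = −(3/4) ln(1 − 4p/3) = −0.75 ln(1 − 0.617887) = −0.75 ln(0.382113)
  = −0.75 × (-0.962039) = 0.721529 substitutions/site.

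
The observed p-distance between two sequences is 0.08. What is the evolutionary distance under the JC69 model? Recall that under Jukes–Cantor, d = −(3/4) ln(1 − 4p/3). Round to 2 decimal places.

d = −(3/4) ln(1 − 4p/3) = −0.75 ln(1 − 0.106667) = −0.75 ln(0.893333)
  = −0.75 × (-0.112796) = 0.084597 substitutions/site.

0.08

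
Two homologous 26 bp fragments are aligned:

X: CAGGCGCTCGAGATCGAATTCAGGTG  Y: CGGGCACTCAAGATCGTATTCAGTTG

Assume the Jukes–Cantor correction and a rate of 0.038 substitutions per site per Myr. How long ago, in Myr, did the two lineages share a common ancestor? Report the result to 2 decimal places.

The sequences differ at 5 of 26 sites (2, 6, 10, 17, 24), so p = 5/26 ≈ 0.192308.
d = −(3/4) ln(1 − 4p/3) = −0.75 ln(1 − 0.256411) = −0.75 ln(0.743589)
  = −0.75 × (-0.296267) = 0.222200 substitutions/site.
Under a molecular clock d = 2μt, so t = d/(2μ) = 0.222200 / (2 × 0.038) = 2.92 Myr.

2.92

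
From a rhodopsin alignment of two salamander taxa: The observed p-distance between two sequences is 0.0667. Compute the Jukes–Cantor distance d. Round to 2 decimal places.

0.07

d = −(3/4) ln(1 − 4p/3) = −0.75 ln(1 − 0.088933) = −0.75 ln(0.911067)
  = −0.75 × (-0.093139) = 0.069854 substitutions/site.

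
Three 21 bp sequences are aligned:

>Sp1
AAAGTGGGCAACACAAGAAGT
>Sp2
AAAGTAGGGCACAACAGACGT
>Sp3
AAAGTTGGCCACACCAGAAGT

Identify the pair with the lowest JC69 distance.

Sp1 and Sp3

Sp1–Sp2: 6/21 differ, p = 0.286, d = 0.360.
Sp1–Sp3: 3/21 differ, p = 0.143, d = 0.158.
Sp2–Sp3: 4/21 differ, p = 0.190, d = 0.220.
The smallest distance is between Sp1 and Sp3.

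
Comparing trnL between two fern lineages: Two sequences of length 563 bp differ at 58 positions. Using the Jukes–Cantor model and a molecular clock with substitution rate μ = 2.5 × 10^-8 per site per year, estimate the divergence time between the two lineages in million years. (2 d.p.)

2.22

p = 58/563 ≈ 0.10302.
d = −(3/4) ln(1 − 4p/3) = −0.75 ln(1 − 0.13736) = −0.75 ln(0.86264)
  = −0.75 × (-0.147758) = 0.110819 substitutions/site.
Under a molecular clock d = 2μt, so t = d/(2μ) = 0.110819 / (2 × 2.5 × 10^-8) = 2.22 million years.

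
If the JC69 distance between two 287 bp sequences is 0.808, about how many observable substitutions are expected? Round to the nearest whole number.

142

Invert JC69: p = (3/4)(1 − e^(−4d/3)) = 0.75 × (1 − e^(-1.077333)) = 0.75 × (1 − 0.340502) = 0.494624.
Expected differing sites = pL ≈ 0.494624 × 287 = 141.957088 ≈ 142.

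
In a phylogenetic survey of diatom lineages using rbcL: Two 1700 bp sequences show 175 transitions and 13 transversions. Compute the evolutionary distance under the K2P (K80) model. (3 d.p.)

0.124

P = 175/1700 ≈ 0.102941 and Q = 13/1700 ≈ 0.007647.
Under the Kimura two-parameter model, d = −½ ln(1 − 2P − Q) − ¼ ln(1 − 2Q).
1 − 2P − Q = 0.786471, giving −½ ln(0.786471) = 0.120100.
1 − 2Q = 0.984706, giving −¼ ln(0.984706) = 0.003853.
d = 0.120100 + 0.003853 = 0.123953.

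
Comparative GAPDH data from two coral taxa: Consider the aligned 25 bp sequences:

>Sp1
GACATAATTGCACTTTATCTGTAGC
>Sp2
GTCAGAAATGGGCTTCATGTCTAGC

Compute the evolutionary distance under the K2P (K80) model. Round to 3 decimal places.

Of 25 sites, 2 differences are transitions and 6 are transversions, so P = 2/25 = 0.08 and Q = 6/25 = 0.24.
Under the Kimura two-parameter model, d = −½ ln(1 − 2P − Q) − ¼ ln(1 − 2Q).
1 − 2P − Q = 0.6, giving −½ ln(0.6) = 0.255413.
1 − 2Q = 0.52, giving −¼ ln(0.52) = 0.163482.
d = 0.255413 + 0.163482 = 0.418895.

0.419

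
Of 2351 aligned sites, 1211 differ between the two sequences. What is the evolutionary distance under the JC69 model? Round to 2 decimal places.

0.87

p = 1211/2351 ≈ 0.5151.
d = −(3/4) ln(1 − 4p/3) = −0.75 ln(1 − 0.6868) = −0.75 ln(0.3132)
  = −0.75 × (-1.160913) = 0.870685 substitutions/site.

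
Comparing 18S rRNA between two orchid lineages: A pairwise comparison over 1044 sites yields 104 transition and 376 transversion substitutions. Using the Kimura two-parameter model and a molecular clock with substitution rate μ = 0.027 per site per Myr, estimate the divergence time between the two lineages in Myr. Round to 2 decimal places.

13.49

P = 104/1044 ≈ 0.099617 and Q = 376/1044 ≈ 0.360153.
Under the Kimura two-parameter model, d = −½ ln(1 − 2P − Q) − ¼ ln(1 − 2Q).
1 − 2P − Q = 0.440613, giving −½ ln(0.440613) = 0.409794.
1 − 2Q = 0.279694, giving −¼ ln(0.279694) = 0.318515.
d = 0.409794 + 0.318515 = 0.728309.
Under a molecular clock d = 2μt, so t = d/(2μ) = 0.728309 / (2 × 0.027) = 13.49 Myr.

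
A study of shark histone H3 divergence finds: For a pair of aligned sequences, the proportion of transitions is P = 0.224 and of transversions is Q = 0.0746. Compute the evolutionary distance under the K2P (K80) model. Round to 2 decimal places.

0.41

Under the Kimura two-parameter model, d = −½ ln(1 − 2P − Q) − ¼ ln(1 − 2Q).
1 − 2P − Q = 0.4774, giving −½ ln(0.4774) = 0.369700.
1 − 2Q = 0.8508, giving −¼ ln(0.8508) = 0.040395.
d = 0.369700 + 0.040395 = 0.410095.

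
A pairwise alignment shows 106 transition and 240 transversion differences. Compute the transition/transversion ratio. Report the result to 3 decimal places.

R = 106/240 = 0.441666… ≈ 0.442 (to 3 d.p.).

0.442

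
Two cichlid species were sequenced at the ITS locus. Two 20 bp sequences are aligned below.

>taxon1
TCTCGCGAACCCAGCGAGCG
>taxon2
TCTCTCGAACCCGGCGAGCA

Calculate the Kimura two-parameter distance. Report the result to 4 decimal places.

Of 20 sites, 2 differences are transitions and 1 are transversions, so P = 2/20 = 0.1 and Q = 1/20 = 0.05.
Under the Kimura two-parameter model, d = −½ ln(1 − 2P − Q) − ¼ ln(1 − 2Q).
1 − 2P − Q = 0.75, giving −½ ln(0.75) = 0.143841.
1 − 2Q = 0.9, giving −¼ ln(0.9) = 0.026340.
d = 0.143841 + 0.026340 = 0.170181.

0.1702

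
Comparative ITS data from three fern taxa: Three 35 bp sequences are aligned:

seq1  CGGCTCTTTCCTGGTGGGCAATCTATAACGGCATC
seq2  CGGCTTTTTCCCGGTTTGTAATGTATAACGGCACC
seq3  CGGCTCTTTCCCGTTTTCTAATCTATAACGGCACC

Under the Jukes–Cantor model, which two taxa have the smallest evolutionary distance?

seq2 and seq3

seq1–seq2: 7/35 differ, p = 0.200, d = 0.233.
seq1–seq3: 7/35 differ, p = 0.200, d = 0.233.
seq2–seq3: 4/35 differ, p = 0.114, d = 0.124.
The smallest distance is between seq2 and seq3.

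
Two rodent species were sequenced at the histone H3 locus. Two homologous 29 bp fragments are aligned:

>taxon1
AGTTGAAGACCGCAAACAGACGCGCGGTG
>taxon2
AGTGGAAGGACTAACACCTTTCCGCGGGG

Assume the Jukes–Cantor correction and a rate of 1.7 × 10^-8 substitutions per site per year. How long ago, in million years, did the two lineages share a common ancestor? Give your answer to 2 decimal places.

The sequences differ at 12 of 29 sites, so p = 12/29 ≈ 0.413793.
d = −(3/4) ln(1 − 4p/3) = −0.75 ln(1 − 0.551724) = −0.75 ln(0.448276)
  = −0.75 × (-0.802346) = 0.601760 substitutions/site.
Under a molecular clock d = 2μt, so t = d/(2μ) = 0.601760 / (2 × 1.7 × 10^-8) = 17.70 million years.

17.70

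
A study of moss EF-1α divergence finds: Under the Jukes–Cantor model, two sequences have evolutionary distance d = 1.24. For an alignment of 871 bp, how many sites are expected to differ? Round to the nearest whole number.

Invert JC69: p = (3/4)(1 − e^(−4d/3)) = 0.75 × (1 − e^(-1.653333)) = 0.75 × (1 − 0.191411) = 0.606442.
Expected differing sites = pL ≈ 0.606442 × 871 = 528.210982 ≈ 528.

528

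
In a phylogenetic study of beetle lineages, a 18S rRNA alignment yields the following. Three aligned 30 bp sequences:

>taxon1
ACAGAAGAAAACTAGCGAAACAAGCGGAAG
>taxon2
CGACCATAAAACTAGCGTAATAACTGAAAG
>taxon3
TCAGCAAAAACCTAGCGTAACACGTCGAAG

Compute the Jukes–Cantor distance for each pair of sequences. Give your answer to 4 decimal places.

taxon1–taxon2: 10/30 sites differ → p ≈ 0.333333, d = −0.75 ln(1 − 0.444444) = 0.440839 ≈ 0.4408.
taxon1–taxon3: 8/30 sites differ → p ≈ 0.266667, d = −0.75 ln(1 − 0.355556) = 0.329526 ≈ 0.3295.
taxon2–taxon3: 10/30 sites differ → p ≈ 0.333333, d = −0.75 ln(1 − 0.444444) = 0.440839 ≈ 0.4408.

d(taxon1,taxon2) = 0.4408, d(taxon1,taxon3) = 0.3295, d(taxon2,taxon3) = 0.4408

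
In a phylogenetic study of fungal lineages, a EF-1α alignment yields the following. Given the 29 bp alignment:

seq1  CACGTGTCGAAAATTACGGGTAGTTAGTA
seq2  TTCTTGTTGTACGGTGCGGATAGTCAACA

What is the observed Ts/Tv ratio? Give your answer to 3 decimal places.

1.600

Transitions are A↔G and C↔T; transversions are all other mismatches.
Transitions: 8. Transversions: 5.
R = 8/5 = 1.600.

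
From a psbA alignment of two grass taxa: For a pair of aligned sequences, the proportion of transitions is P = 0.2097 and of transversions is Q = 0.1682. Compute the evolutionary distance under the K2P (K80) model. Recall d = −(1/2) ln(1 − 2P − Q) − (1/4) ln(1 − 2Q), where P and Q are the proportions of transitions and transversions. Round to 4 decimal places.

0.5454

Under the Kimura two-parameter model, d = −½ ln(1 − 2P − Q) − ¼ ln(1 − 2Q).
1 − 2P − Q = 0.4124, giving −½ ln(0.4124) = 0.442881.
1 − 2Q = 0.6636, giving −¼ ln(0.6636) = 0.102519.
d = 0.442881 + 0.102519 = 0.545400.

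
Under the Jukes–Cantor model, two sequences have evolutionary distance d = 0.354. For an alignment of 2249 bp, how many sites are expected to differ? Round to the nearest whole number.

Invert JC69: p = (3/4)(1 − e^(−4d/3)) = 0.75 × (1 − e^(-0.472)) = 0.75 × (1 − 0.623754) = 0.282185.
Expected differing sites = pL ≈ 0.282185 × 2249 = 634.634065 ≈ 635.

635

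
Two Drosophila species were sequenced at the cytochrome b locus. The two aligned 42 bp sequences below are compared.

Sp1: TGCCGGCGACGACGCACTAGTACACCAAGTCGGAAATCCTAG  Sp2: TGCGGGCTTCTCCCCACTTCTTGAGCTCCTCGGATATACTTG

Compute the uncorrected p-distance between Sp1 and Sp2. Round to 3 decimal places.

0.405

The sequences differ at 17 of 42 positions.
p = 17/42 = 0.404761… ≈ 0.405 (to 3 d.p.).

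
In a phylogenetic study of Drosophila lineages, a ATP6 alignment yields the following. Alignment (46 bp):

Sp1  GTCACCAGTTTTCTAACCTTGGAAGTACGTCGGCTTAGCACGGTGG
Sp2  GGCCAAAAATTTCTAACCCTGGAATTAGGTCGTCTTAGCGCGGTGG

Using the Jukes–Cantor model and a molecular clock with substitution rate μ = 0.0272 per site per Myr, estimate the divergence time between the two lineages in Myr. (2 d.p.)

5.29

The sequences differ at 11 of 46 sites, so p = 11/46 ≈ 0.23913.
d = −(3/4) ln(1 − 4p/3) = −0.75 ln(1 − 0.31884) = −0.75 ln(0.68116)
  = −0.75 × (-0.383958) = 0.287969 substitutions/site.
Under a molecular clock d = 2μt, so t = d/(2μ) = 0.287969 / (2 × 0.0272) = 5.29 Myr.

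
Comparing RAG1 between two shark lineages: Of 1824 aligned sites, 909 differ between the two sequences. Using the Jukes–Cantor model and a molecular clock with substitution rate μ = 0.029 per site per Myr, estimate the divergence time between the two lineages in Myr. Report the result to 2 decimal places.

14.12

p = 909/1824 ≈ 0.498355.
d = −(3/4) ln(1 − 4p/3) = −0.75 ln(1 − 0.664473) = −0.75 ln(0.335527)
  = −0.75 × (-1.092053) = 0.819040 substitutions/site.
Under a molecular clock d = 2μt, so t = d/(2μ) = 0.819040 / (2 × 0.029) = 14.12 Myr.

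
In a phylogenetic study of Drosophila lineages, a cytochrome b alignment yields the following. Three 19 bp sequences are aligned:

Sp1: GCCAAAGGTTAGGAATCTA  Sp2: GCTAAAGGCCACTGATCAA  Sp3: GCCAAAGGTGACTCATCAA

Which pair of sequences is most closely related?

Sp2 and Sp3

Sp1–Sp2: 7/19 differ, p = 0.368, d = 0.507.
Sp1–Sp3: 5/19 differ, p = 0.263, d = 0.324.
Sp2–Sp3: 4/19 differ, p = 0.211, d = 0.247.
The smallest distance is between Sp2 and Sp3.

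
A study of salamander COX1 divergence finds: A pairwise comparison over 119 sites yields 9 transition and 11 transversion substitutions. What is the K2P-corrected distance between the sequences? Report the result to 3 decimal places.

0.191

P = 9/119 ≈ 0.07563 and Q = 11/119 ≈ 0.092437.
Under the Kimura two-parameter model, d = −½ ln(1 − 2P − Q) − ¼ ln(1 − 2Q).
1 − 2P − Q = 0.756303, giving −½ ln(0.756303) = 0.139657.
1 − 2Q = 0.815126, giving −¼ ln(0.815126) = 0.051103.
d = 0.139657 + 0.051103 = 0.190760.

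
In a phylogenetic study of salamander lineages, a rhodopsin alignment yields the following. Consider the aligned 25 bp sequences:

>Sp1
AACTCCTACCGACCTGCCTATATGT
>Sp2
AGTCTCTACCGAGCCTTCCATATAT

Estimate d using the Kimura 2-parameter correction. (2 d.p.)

Of 25 sites, 8 differences are transitions and 2 are transversions, so P = 8/25 = 0.32 and Q = 2/25 = 0.08.
Under the Kimura two-parameter model, d = −½ ln(1 − 2P − Q) − ¼ ln(1 − 2Q).
1 − 2P − Q = 0.28, giving −½ ln(0.28) = 0.636483.
1 − 2Q = 0.84, giving −¼ ln(0.84) = 0.043588.
d = 0.636483 + 0.043588 = 0.680071.

0.68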